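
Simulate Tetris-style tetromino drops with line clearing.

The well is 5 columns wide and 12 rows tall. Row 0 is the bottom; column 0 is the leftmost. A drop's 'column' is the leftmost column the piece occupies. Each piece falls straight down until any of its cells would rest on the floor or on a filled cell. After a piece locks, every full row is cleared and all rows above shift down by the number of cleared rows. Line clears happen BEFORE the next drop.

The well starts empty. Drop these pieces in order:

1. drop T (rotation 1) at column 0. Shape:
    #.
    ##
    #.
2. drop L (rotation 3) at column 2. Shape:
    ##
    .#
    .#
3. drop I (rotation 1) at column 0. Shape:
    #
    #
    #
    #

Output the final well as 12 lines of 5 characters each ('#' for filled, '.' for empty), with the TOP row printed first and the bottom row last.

Answer: .....
.....
.....
.....
.....
#....
#....
#....
#....
#.##.
##.#.
#..#.

Derivation:
Drop 1: T rot1 at col 0 lands with bottom-row=0; cleared 0 line(s) (total 0); column heights now [3 2 0 0 0], max=3
Drop 2: L rot3 at col 2 lands with bottom-row=0; cleared 0 line(s) (total 0); column heights now [3 2 3 3 0], max=3
Drop 3: I rot1 at col 0 lands with bottom-row=3; cleared 0 line(s) (total 0); column heights now [7 2 3 3 0], max=7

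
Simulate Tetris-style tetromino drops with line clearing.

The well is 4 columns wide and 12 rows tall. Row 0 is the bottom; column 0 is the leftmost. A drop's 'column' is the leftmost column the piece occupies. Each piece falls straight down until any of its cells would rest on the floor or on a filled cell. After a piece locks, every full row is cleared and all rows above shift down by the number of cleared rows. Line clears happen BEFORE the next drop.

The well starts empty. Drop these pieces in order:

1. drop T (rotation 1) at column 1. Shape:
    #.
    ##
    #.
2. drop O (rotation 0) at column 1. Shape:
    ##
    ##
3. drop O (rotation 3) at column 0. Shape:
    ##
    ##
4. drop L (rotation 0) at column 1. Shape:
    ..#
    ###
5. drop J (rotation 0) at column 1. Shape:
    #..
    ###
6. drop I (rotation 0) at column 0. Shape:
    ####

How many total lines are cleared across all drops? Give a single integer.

Drop 1: T rot1 at col 1 lands with bottom-row=0; cleared 0 line(s) (total 0); column heights now [0 3 2 0], max=3
Drop 2: O rot0 at col 1 lands with bottom-row=3; cleared 0 line(s) (total 0); column heights now [0 5 5 0], max=5
Drop 3: O rot3 at col 0 lands with bottom-row=5; cleared 0 line(s) (total 0); column heights now [7 7 5 0], max=7
Drop 4: L rot0 at col 1 lands with bottom-row=7; cleared 0 line(s) (total 0); column heights now [7 8 8 9], max=9
Drop 5: J rot0 at col 1 lands with bottom-row=9; cleared 0 line(s) (total 0); column heights now [7 11 10 10], max=11
Drop 6: I rot0 at col 0 lands with bottom-row=11; cleared 1 line(s) (total 1); column heights now [7 11 10 10], max=11

Answer: 1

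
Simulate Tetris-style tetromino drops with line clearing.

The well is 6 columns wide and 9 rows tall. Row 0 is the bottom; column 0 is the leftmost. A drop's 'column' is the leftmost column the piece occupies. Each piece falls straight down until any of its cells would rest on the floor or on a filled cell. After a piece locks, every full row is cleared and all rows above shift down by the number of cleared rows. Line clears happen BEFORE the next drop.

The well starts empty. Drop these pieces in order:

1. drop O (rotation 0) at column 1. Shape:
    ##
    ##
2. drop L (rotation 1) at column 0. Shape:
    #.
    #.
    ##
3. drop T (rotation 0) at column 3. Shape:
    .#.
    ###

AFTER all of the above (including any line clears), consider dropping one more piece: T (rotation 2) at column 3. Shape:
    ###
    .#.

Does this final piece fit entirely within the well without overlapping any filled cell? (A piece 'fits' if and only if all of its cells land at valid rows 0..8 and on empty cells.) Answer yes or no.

Answer: yes

Derivation:
Drop 1: O rot0 at col 1 lands with bottom-row=0; cleared 0 line(s) (total 0); column heights now [0 2 2 0 0 0], max=2
Drop 2: L rot1 at col 0 lands with bottom-row=2; cleared 0 line(s) (total 0); column heights now [5 3 2 0 0 0], max=5
Drop 3: T rot0 at col 3 lands with bottom-row=0; cleared 0 line(s) (total 0); column heights now [5 3 2 1 2 1], max=5
Test piece T rot2 at col 3 (width 3): heights before test = [5 3 2 1 2 1]; fits = True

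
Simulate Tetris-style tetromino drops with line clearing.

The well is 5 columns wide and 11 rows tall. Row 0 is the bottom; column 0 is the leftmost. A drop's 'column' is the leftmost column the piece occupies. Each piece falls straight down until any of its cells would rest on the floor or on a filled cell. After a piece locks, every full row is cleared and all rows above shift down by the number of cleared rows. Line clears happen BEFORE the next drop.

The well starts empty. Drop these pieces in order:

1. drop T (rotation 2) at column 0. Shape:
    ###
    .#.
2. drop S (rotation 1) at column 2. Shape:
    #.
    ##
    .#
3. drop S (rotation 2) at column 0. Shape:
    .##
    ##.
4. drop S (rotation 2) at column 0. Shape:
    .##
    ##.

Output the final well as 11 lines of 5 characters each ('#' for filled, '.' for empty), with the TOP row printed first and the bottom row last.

Answer: .....
.....
.....
.....
.##..
##...
.##..
###..
..##.
####.
.#...

Derivation:
Drop 1: T rot2 at col 0 lands with bottom-row=0; cleared 0 line(s) (total 0); column heights now [2 2 2 0 0], max=2
Drop 2: S rot1 at col 2 lands with bottom-row=1; cleared 0 line(s) (total 0); column heights now [2 2 4 3 0], max=4
Drop 3: S rot2 at col 0 lands with bottom-row=3; cleared 0 line(s) (total 0); column heights now [4 5 5 3 0], max=5
Drop 4: S rot2 at col 0 lands with bottom-row=5; cleared 0 line(s) (total 0); column heights now [6 7 7 3 0], max=7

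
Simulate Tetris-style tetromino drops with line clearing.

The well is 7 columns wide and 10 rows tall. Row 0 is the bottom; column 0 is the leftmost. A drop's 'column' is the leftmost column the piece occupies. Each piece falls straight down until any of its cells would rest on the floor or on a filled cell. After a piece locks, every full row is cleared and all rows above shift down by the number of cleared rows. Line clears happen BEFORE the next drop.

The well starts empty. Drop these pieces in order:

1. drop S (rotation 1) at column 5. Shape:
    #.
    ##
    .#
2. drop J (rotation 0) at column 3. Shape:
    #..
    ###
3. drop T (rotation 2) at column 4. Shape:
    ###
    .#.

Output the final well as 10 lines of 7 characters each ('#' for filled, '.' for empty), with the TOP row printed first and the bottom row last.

Answer: .......
.......
.......
.......
....###
...#.#.
...###.
.....#.
.....##
......#

Derivation:
Drop 1: S rot1 at col 5 lands with bottom-row=0; cleared 0 line(s) (total 0); column heights now [0 0 0 0 0 3 2], max=3
Drop 2: J rot0 at col 3 lands with bottom-row=3; cleared 0 line(s) (total 0); column heights now [0 0 0 5 4 4 2], max=5
Drop 3: T rot2 at col 4 lands with bottom-row=4; cleared 0 line(s) (total 0); column heights now [0 0 0 5 6 6 6], max=6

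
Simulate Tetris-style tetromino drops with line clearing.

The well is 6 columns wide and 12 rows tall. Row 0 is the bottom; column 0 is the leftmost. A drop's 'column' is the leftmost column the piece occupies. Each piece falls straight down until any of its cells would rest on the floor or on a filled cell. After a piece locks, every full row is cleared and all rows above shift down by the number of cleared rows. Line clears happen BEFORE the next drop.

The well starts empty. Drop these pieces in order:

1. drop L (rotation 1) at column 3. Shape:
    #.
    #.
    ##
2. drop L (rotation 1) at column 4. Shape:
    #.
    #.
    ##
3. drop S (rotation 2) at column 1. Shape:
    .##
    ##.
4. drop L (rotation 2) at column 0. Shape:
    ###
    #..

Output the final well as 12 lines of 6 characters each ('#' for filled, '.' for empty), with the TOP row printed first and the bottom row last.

Drop 1: L rot1 at col 3 lands with bottom-row=0; cleared 0 line(s) (total 0); column heights now [0 0 0 3 1 0], max=3
Drop 2: L rot1 at col 4 lands with bottom-row=1; cleared 0 line(s) (total 0); column heights now [0 0 0 3 4 2], max=4
Drop 3: S rot2 at col 1 lands with bottom-row=2; cleared 0 line(s) (total 0); column heights now [0 3 4 4 4 2], max=4
Drop 4: L rot2 at col 0 lands with bottom-row=3; cleared 0 line(s) (total 0); column heights now [5 5 5 4 4 2], max=5

Answer: ......
......
......
......
......
......
......
###...
#.###.
.####.
...###
...##.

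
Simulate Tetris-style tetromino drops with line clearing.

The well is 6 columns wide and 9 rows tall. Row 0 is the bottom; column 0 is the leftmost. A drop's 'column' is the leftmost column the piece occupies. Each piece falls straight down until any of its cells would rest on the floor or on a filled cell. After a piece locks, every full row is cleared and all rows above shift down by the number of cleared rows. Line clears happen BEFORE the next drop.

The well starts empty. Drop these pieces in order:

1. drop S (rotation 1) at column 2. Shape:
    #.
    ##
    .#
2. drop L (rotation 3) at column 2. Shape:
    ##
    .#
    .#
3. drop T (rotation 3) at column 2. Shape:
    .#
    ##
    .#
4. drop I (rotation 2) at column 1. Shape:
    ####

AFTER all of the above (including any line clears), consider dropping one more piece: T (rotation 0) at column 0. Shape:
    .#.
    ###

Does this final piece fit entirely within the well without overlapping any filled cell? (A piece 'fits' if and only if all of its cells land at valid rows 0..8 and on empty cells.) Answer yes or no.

Drop 1: S rot1 at col 2 lands with bottom-row=0; cleared 0 line(s) (total 0); column heights now [0 0 3 2 0 0], max=3
Drop 2: L rot3 at col 2 lands with bottom-row=2; cleared 0 line(s) (total 0); column heights now [0 0 5 5 0 0], max=5
Drop 3: T rot3 at col 2 lands with bottom-row=5; cleared 0 line(s) (total 0); column heights now [0 0 7 8 0 0], max=8
Drop 4: I rot2 at col 1 lands with bottom-row=8; cleared 0 line(s) (total 0); column heights now [0 9 9 9 9 0], max=9
Test piece T rot0 at col 0 (width 3): heights before test = [0 9 9 9 9 0]; fits = False

Answer: no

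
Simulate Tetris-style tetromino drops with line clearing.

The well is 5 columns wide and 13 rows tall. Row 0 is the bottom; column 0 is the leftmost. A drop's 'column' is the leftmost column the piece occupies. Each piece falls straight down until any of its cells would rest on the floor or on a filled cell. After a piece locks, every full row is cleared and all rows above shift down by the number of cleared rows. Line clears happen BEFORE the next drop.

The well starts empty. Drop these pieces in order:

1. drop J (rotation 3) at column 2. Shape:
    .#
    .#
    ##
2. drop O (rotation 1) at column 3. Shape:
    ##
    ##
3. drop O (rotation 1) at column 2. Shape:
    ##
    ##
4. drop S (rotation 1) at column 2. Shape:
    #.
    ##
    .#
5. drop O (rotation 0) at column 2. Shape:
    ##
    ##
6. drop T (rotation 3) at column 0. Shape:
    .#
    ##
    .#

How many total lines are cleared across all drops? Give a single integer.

Drop 1: J rot3 at col 2 lands with bottom-row=0; cleared 0 line(s) (total 0); column heights now [0 0 1 3 0], max=3
Drop 2: O rot1 at col 3 lands with bottom-row=3; cleared 0 line(s) (total 0); column heights now [0 0 1 5 5], max=5
Drop 3: O rot1 at col 2 lands with bottom-row=5; cleared 0 line(s) (total 0); column heights now [0 0 7 7 5], max=7
Drop 4: S rot1 at col 2 lands with bottom-row=7; cleared 0 line(s) (total 0); column heights now [0 0 10 9 5], max=10
Drop 5: O rot0 at col 2 lands with bottom-row=10; cleared 0 line(s) (total 0); column heights now [0 0 12 12 5], max=12
Drop 6: T rot3 at col 0 lands with bottom-row=0; cleared 0 line(s) (total 0); column heights now [2 3 12 12 5], max=12

Answer: 0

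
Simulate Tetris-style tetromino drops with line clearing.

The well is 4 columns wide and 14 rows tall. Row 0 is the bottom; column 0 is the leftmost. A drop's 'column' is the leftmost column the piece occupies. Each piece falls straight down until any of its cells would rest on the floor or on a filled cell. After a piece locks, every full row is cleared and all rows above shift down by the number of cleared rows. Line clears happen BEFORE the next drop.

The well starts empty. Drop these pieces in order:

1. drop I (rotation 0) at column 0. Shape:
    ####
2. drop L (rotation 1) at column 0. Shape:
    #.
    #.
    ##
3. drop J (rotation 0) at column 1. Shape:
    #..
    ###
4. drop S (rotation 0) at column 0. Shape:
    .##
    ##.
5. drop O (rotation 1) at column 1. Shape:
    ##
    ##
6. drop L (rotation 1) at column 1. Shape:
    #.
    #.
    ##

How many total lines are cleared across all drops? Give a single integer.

Answer: 2

Derivation:
Drop 1: I rot0 at col 0 lands with bottom-row=0; cleared 1 line(s) (total 1); column heights now [0 0 0 0], max=0
Drop 2: L rot1 at col 0 lands with bottom-row=0; cleared 0 line(s) (total 1); column heights now [3 1 0 0], max=3
Drop 3: J rot0 at col 1 lands with bottom-row=1; cleared 1 line(s) (total 2); column heights now [2 2 0 0], max=2
Drop 4: S rot0 at col 0 lands with bottom-row=2; cleared 0 line(s) (total 2); column heights now [3 4 4 0], max=4
Drop 5: O rot1 at col 1 lands with bottom-row=4; cleared 0 line(s) (total 2); column heights now [3 6 6 0], max=6
Drop 6: L rot1 at col 1 lands with bottom-row=6; cleared 0 line(s) (total 2); column heights now [3 9 7 0], max=9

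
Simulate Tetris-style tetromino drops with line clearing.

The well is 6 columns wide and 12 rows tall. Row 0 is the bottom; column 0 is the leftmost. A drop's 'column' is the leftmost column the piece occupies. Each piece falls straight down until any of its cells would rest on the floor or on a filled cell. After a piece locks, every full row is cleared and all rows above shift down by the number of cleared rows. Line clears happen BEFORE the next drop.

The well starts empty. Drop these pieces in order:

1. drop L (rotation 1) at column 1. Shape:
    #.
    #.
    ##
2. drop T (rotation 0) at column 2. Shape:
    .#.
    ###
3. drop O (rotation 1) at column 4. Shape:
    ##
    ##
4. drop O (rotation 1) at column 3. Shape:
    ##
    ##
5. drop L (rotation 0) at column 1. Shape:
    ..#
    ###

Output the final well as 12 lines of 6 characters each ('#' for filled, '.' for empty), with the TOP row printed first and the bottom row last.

Answer: ......
......
......
......
...#..
.###..
...##.
...##.
....##
.#.###
.####.
.##...

Derivation:
Drop 1: L rot1 at col 1 lands with bottom-row=0; cleared 0 line(s) (total 0); column heights now [0 3 1 0 0 0], max=3
Drop 2: T rot0 at col 2 lands with bottom-row=1; cleared 0 line(s) (total 0); column heights now [0 3 2 3 2 0], max=3
Drop 3: O rot1 at col 4 lands with bottom-row=2; cleared 0 line(s) (total 0); column heights now [0 3 2 3 4 4], max=4
Drop 4: O rot1 at col 3 lands with bottom-row=4; cleared 0 line(s) (total 0); column heights now [0 3 2 6 6 4], max=6
Drop 5: L rot0 at col 1 lands with bottom-row=6; cleared 0 line(s) (total 0); column heights now [0 7 7 8 6 4], max=8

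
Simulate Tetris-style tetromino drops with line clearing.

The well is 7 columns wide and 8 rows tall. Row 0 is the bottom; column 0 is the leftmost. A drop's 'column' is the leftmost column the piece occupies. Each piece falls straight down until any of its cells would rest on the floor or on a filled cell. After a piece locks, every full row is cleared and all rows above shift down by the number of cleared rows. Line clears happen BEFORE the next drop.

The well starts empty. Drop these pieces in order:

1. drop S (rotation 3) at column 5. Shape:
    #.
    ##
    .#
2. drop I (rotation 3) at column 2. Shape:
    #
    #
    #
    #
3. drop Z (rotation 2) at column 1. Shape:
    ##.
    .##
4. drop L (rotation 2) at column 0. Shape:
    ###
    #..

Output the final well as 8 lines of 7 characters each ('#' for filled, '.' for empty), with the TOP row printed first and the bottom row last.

Answer: .......
###....
###....
..##...
..#....
..#..#.
..#..##
..#...#

Derivation:
Drop 1: S rot3 at col 5 lands with bottom-row=0; cleared 0 line(s) (total 0); column heights now [0 0 0 0 0 3 2], max=3
Drop 2: I rot3 at col 2 lands with bottom-row=0; cleared 0 line(s) (total 0); column heights now [0 0 4 0 0 3 2], max=4
Drop 3: Z rot2 at col 1 lands with bottom-row=4; cleared 0 line(s) (total 0); column heights now [0 6 6 5 0 3 2], max=6
Drop 4: L rot2 at col 0 lands with bottom-row=5; cleared 0 line(s) (total 0); column heights now [7 7 7 5 0 3 2], max=7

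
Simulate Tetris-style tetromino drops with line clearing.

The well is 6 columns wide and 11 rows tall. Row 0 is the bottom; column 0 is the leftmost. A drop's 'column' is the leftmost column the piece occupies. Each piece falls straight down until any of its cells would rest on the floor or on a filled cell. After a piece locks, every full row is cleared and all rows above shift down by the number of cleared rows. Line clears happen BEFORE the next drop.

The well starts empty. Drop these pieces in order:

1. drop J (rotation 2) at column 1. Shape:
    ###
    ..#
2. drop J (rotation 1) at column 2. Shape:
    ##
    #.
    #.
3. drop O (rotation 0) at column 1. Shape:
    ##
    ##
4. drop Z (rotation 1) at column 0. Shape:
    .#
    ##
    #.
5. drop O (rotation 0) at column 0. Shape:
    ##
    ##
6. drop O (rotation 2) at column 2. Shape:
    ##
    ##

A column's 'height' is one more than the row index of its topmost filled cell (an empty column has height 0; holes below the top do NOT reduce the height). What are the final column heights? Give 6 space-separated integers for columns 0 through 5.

Drop 1: J rot2 at col 1 lands with bottom-row=0; cleared 0 line(s) (total 0); column heights now [0 2 2 2 0 0], max=2
Drop 2: J rot1 at col 2 lands with bottom-row=2; cleared 0 line(s) (total 0); column heights now [0 2 5 5 0 0], max=5
Drop 3: O rot0 at col 1 lands with bottom-row=5; cleared 0 line(s) (total 0); column heights now [0 7 7 5 0 0], max=7
Drop 4: Z rot1 at col 0 lands with bottom-row=6; cleared 0 line(s) (total 0); column heights now [8 9 7 5 0 0], max=9
Drop 5: O rot0 at col 0 lands with bottom-row=9; cleared 0 line(s) (total 0); column heights now [11 11 7 5 0 0], max=11
Drop 6: O rot2 at col 2 lands with bottom-row=7; cleared 0 line(s) (total 0); column heights now [11 11 9 9 0 0], max=11

Answer: 11 11 9 9 0 0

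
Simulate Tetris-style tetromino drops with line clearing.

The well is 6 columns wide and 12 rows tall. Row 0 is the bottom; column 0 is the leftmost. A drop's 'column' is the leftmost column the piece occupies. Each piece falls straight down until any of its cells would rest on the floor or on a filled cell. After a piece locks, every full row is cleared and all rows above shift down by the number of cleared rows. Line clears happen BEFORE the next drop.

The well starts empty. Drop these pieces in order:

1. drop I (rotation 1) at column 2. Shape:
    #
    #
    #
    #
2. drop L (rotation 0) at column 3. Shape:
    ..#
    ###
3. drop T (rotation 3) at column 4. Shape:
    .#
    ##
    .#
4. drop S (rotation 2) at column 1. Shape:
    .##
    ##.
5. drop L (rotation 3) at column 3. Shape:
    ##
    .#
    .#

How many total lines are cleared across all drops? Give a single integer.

Answer: 0

Derivation:
Drop 1: I rot1 at col 2 lands with bottom-row=0; cleared 0 line(s) (total 0); column heights now [0 0 4 0 0 0], max=4
Drop 2: L rot0 at col 3 lands with bottom-row=0; cleared 0 line(s) (total 0); column heights now [0 0 4 1 1 2], max=4
Drop 3: T rot3 at col 4 lands with bottom-row=2; cleared 0 line(s) (total 0); column heights now [0 0 4 1 4 5], max=5
Drop 4: S rot2 at col 1 lands with bottom-row=4; cleared 0 line(s) (total 0); column heights now [0 5 6 6 4 5], max=6
Drop 5: L rot3 at col 3 lands with bottom-row=4; cleared 0 line(s) (total 0); column heights now [0 5 6 7 7 5], max=7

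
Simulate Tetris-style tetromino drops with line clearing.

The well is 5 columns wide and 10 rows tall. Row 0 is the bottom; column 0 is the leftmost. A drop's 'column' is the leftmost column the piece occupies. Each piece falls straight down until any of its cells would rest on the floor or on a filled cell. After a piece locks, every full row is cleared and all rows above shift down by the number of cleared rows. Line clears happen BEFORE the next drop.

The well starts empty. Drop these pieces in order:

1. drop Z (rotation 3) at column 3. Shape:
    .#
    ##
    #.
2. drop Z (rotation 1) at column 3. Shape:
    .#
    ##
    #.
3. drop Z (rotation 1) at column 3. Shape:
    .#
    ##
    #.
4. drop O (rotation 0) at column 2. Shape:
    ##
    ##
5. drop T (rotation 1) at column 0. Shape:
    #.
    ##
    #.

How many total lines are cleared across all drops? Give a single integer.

Drop 1: Z rot3 at col 3 lands with bottom-row=0; cleared 0 line(s) (total 0); column heights now [0 0 0 2 3], max=3
Drop 2: Z rot1 at col 3 lands with bottom-row=2; cleared 0 line(s) (total 0); column heights now [0 0 0 4 5], max=5
Drop 3: Z rot1 at col 3 lands with bottom-row=4; cleared 0 line(s) (total 0); column heights now [0 0 0 6 7], max=7
Drop 4: O rot0 at col 2 lands with bottom-row=6; cleared 0 line(s) (total 0); column heights now [0 0 8 8 7], max=8
Drop 5: T rot1 at col 0 lands with bottom-row=0; cleared 0 line(s) (total 0); column heights now [3 2 8 8 7], max=8

Answer: 0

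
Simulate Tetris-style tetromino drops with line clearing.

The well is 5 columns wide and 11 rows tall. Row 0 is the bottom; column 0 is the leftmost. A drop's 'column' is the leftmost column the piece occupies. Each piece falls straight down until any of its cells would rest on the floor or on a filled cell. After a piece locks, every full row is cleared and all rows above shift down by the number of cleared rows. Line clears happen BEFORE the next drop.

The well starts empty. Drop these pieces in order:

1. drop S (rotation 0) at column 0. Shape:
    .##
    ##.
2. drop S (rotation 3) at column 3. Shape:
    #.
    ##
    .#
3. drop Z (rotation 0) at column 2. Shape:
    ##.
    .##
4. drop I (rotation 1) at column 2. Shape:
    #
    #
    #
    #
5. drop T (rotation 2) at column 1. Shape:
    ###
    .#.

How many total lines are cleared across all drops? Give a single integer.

Answer: 0

Derivation:
Drop 1: S rot0 at col 0 lands with bottom-row=0; cleared 0 line(s) (total 0); column heights now [1 2 2 0 0], max=2
Drop 2: S rot3 at col 3 lands with bottom-row=0; cleared 0 line(s) (total 0); column heights now [1 2 2 3 2], max=3
Drop 3: Z rot0 at col 2 lands with bottom-row=3; cleared 0 line(s) (total 0); column heights now [1 2 5 5 4], max=5
Drop 4: I rot1 at col 2 lands with bottom-row=5; cleared 0 line(s) (total 0); column heights now [1 2 9 5 4], max=9
Drop 5: T rot2 at col 1 lands with bottom-row=9; cleared 0 line(s) (total 0); column heights now [1 11 11 11 4], max=11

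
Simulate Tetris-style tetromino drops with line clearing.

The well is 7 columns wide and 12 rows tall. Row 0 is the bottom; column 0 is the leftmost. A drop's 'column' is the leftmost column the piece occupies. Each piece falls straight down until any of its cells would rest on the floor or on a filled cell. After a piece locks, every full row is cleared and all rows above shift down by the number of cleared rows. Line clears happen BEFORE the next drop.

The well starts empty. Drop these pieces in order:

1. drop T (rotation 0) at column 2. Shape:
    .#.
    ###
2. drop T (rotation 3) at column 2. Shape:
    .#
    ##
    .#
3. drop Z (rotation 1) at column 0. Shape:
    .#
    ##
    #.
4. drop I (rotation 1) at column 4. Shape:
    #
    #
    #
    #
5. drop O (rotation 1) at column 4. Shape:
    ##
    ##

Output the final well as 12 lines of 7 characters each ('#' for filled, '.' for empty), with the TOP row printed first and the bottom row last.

Answer: .......
.......
.......
.......
.......
....##.
....##.
...##..
..###..
.#.##..
##.##..
#.###..

Derivation:
Drop 1: T rot0 at col 2 lands with bottom-row=0; cleared 0 line(s) (total 0); column heights now [0 0 1 2 1 0 0], max=2
Drop 2: T rot3 at col 2 lands with bottom-row=2; cleared 0 line(s) (total 0); column heights now [0 0 4 5 1 0 0], max=5
Drop 3: Z rot1 at col 0 lands with bottom-row=0; cleared 0 line(s) (total 0); column heights now [2 3 4 5 1 0 0], max=5
Drop 4: I rot1 at col 4 lands with bottom-row=1; cleared 0 line(s) (total 0); column heights now [2 3 4 5 5 0 0], max=5
Drop 5: O rot1 at col 4 lands with bottom-row=5; cleared 0 line(s) (total 0); column heights now [2 3 4 5 7 7 0], max=7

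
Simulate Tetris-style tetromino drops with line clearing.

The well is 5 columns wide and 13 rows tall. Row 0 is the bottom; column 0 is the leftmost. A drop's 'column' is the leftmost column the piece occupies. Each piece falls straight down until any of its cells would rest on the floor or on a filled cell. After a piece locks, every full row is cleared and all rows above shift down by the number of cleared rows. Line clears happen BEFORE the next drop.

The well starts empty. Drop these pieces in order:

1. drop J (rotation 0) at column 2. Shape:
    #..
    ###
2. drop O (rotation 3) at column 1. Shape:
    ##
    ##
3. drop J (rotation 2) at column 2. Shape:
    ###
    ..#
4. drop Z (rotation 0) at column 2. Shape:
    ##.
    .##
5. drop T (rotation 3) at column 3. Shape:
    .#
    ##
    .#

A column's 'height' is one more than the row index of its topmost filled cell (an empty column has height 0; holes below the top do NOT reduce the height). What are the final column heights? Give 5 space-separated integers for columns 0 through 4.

Answer: 0 4 7 8 9

Derivation:
Drop 1: J rot0 at col 2 lands with bottom-row=0; cleared 0 line(s) (total 0); column heights now [0 0 2 1 1], max=2
Drop 2: O rot3 at col 1 lands with bottom-row=2; cleared 0 line(s) (total 0); column heights now [0 4 4 1 1], max=4
Drop 3: J rot2 at col 2 lands with bottom-row=3; cleared 0 line(s) (total 0); column heights now [0 4 5 5 5], max=5
Drop 4: Z rot0 at col 2 lands with bottom-row=5; cleared 0 line(s) (total 0); column heights now [0 4 7 7 6], max=7
Drop 5: T rot3 at col 3 lands with bottom-row=6; cleared 0 line(s) (total 0); column heights now [0 4 7 8 9], max=9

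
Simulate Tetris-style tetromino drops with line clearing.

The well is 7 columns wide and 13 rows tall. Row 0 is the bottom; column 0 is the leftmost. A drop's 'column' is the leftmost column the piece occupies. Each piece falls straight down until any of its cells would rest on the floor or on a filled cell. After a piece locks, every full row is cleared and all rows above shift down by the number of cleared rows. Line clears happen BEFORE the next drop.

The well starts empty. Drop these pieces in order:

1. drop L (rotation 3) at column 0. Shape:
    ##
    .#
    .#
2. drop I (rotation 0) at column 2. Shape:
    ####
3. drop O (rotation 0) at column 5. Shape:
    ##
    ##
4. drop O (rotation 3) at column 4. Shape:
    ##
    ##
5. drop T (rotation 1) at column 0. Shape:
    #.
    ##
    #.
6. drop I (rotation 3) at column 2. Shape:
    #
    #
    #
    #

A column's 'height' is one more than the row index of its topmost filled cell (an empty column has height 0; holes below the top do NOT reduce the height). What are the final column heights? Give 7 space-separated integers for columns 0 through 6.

Drop 1: L rot3 at col 0 lands with bottom-row=0; cleared 0 line(s) (total 0); column heights now [3 3 0 0 0 0 0], max=3
Drop 2: I rot0 at col 2 lands with bottom-row=0; cleared 0 line(s) (total 0); column heights now [3 3 1 1 1 1 0], max=3
Drop 3: O rot0 at col 5 lands with bottom-row=1; cleared 0 line(s) (total 0); column heights now [3 3 1 1 1 3 3], max=3
Drop 4: O rot3 at col 4 lands with bottom-row=3; cleared 0 line(s) (total 0); column heights now [3 3 1 1 5 5 3], max=5
Drop 5: T rot1 at col 0 lands with bottom-row=3; cleared 0 line(s) (total 0); column heights now [6 5 1 1 5 5 3], max=6
Drop 6: I rot3 at col 2 lands with bottom-row=1; cleared 0 line(s) (total 0); column heights now [6 5 5 1 5 5 3], max=6

Answer: 6 5 5 1 5 5 3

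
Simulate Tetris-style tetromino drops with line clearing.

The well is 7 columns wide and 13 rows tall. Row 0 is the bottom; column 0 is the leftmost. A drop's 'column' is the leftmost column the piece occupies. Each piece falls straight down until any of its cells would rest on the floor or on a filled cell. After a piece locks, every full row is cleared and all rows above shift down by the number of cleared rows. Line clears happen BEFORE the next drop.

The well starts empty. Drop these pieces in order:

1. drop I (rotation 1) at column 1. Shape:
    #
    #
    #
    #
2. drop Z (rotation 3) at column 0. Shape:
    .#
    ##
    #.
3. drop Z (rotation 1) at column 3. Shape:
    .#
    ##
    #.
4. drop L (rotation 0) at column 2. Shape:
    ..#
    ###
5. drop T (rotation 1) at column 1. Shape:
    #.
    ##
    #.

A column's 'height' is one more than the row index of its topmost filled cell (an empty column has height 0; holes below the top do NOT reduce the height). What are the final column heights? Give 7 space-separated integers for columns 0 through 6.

Drop 1: I rot1 at col 1 lands with bottom-row=0; cleared 0 line(s) (total 0); column heights now [0 4 0 0 0 0 0], max=4
Drop 2: Z rot3 at col 0 lands with bottom-row=3; cleared 0 line(s) (total 0); column heights now [5 6 0 0 0 0 0], max=6
Drop 3: Z rot1 at col 3 lands with bottom-row=0; cleared 0 line(s) (total 0); column heights now [5 6 0 2 3 0 0], max=6
Drop 4: L rot0 at col 2 lands with bottom-row=3; cleared 0 line(s) (total 0); column heights now [5 6 4 4 5 0 0], max=6
Drop 5: T rot1 at col 1 lands with bottom-row=6; cleared 0 line(s) (total 0); column heights now [5 9 8 4 5 0 0], max=9

Answer: 5 9 8 4 5 0 0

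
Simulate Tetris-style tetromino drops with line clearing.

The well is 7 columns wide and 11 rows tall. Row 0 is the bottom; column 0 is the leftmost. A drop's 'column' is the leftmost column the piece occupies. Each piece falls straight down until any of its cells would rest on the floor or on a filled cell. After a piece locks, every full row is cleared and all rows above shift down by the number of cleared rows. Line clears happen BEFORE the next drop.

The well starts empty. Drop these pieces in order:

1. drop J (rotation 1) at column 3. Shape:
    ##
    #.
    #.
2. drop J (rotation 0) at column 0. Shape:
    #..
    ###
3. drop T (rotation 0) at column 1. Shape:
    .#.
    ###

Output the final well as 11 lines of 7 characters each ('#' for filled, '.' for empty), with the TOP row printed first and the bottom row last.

Answer: .......
.......
.......
.......
.......
.......
..#....
.###...
...##..
#..#...
####...

Derivation:
Drop 1: J rot1 at col 3 lands with bottom-row=0; cleared 0 line(s) (total 0); column heights now [0 0 0 3 3 0 0], max=3
Drop 2: J rot0 at col 0 lands with bottom-row=0; cleared 0 line(s) (total 0); column heights now [2 1 1 3 3 0 0], max=3
Drop 3: T rot0 at col 1 lands with bottom-row=3; cleared 0 line(s) (total 0); column heights now [2 4 5 4 3 0 0], max=5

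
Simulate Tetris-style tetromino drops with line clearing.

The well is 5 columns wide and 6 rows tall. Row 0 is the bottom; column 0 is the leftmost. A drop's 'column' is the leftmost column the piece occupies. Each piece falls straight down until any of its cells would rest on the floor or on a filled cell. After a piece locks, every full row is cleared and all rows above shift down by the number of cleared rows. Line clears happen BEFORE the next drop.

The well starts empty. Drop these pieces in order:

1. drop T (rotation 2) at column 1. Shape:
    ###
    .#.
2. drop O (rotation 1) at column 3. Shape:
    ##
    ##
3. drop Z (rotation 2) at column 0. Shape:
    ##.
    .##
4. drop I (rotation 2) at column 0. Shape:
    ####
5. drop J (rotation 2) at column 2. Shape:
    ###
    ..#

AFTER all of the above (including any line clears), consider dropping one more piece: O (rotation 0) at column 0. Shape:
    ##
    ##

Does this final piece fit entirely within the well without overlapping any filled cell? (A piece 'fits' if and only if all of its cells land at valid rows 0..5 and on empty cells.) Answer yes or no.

Drop 1: T rot2 at col 1 lands with bottom-row=0; cleared 0 line(s) (total 0); column heights now [0 2 2 2 0], max=2
Drop 2: O rot1 at col 3 lands with bottom-row=2; cleared 0 line(s) (total 0); column heights now [0 2 2 4 4], max=4
Drop 3: Z rot2 at col 0 lands with bottom-row=2; cleared 0 line(s) (total 0); column heights now [4 4 3 4 4], max=4
Drop 4: I rot2 at col 0 lands with bottom-row=4; cleared 0 line(s) (total 0); column heights now [5 5 5 5 4], max=5
Drop 5: J rot2 at col 2 lands with bottom-row=4; cleared 1 line(s) (total 1); column heights now [4 4 5 5 5], max=5
Test piece O rot0 at col 0 (width 2): heights before test = [4 4 5 5 5]; fits = True

Answer: yes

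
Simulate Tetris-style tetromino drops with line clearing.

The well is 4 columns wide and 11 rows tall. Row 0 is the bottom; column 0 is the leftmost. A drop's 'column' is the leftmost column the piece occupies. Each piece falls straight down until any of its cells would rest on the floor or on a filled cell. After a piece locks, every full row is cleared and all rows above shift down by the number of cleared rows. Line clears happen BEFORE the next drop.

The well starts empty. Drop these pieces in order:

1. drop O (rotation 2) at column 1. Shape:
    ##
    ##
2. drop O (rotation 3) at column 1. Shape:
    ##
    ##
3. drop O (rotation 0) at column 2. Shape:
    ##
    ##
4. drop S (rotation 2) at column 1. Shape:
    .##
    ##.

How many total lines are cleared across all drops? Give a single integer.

Drop 1: O rot2 at col 1 lands with bottom-row=0; cleared 0 line(s) (total 0); column heights now [0 2 2 0], max=2
Drop 2: O rot3 at col 1 lands with bottom-row=2; cleared 0 line(s) (total 0); column heights now [0 4 4 0], max=4
Drop 3: O rot0 at col 2 lands with bottom-row=4; cleared 0 line(s) (total 0); column heights now [0 4 6 6], max=6
Drop 4: S rot2 at col 1 lands with bottom-row=6; cleared 0 line(s) (total 0); column heights now [0 7 8 8], max=8

Answer: 0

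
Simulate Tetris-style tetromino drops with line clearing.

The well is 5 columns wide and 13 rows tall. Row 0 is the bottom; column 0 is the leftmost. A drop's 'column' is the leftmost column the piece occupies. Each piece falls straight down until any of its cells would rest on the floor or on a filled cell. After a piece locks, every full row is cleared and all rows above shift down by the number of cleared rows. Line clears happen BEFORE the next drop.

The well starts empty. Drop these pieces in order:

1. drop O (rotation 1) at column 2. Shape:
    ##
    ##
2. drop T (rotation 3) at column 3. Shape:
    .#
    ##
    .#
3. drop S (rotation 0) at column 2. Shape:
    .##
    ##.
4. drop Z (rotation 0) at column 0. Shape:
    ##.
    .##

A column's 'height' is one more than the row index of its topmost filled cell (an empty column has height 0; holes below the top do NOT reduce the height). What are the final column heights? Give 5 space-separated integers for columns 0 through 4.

Drop 1: O rot1 at col 2 lands with bottom-row=0; cleared 0 line(s) (total 0); column heights now [0 0 2 2 0], max=2
Drop 2: T rot3 at col 3 lands with bottom-row=1; cleared 0 line(s) (total 0); column heights now [0 0 2 3 4], max=4
Drop 3: S rot0 at col 2 lands with bottom-row=3; cleared 0 line(s) (total 0); column heights now [0 0 4 5 5], max=5
Drop 4: Z rot0 at col 0 lands with bottom-row=4; cleared 0 line(s) (total 0); column heights now [6 6 5 5 5], max=6

Answer: 6 6 5 5 5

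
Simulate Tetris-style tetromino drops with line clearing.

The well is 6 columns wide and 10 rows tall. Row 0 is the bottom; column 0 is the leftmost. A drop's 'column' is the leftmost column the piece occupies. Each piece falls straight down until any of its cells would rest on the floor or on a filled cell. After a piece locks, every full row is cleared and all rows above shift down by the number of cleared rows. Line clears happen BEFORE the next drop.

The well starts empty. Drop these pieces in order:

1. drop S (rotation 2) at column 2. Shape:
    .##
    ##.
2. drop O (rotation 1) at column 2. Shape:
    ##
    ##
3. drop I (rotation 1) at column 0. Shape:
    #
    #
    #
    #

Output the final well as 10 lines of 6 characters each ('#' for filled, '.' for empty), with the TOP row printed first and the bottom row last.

Drop 1: S rot2 at col 2 lands with bottom-row=0; cleared 0 line(s) (total 0); column heights now [0 0 1 2 2 0], max=2
Drop 2: O rot1 at col 2 lands with bottom-row=2; cleared 0 line(s) (total 0); column heights now [0 0 4 4 2 0], max=4
Drop 3: I rot1 at col 0 lands with bottom-row=0; cleared 0 line(s) (total 0); column heights now [4 0 4 4 2 0], max=4

Answer: ......
......
......
......
......
......
#.##..
#.##..
#..##.
#.##..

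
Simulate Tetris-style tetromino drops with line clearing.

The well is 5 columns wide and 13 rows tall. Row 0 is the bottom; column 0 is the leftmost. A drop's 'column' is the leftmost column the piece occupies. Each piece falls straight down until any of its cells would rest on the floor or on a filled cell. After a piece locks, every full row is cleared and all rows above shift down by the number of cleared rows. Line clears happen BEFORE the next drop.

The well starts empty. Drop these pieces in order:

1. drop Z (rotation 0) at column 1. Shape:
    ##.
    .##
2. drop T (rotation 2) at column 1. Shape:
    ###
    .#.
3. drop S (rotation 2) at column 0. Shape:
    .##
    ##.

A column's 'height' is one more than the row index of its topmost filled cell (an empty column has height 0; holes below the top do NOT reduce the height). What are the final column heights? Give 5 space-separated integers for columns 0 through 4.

Answer: 5 6 6 4 0

Derivation:
Drop 1: Z rot0 at col 1 lands with bottom-row=0; cleared 0 line(s) (total 0); column heights now [0 2 2 1 0], max=2
Drop 2: T rot2 at col 1 lands with bottom-row=2; cleared 0 line(s) (total 0); column heights now [0 4 4 4 0], max=4
Drop 3: S rot2 at col 0 lands with bottom-row=4; cleared 0 line(s) (total 0); column heights now [5 6 6 4 0], max=6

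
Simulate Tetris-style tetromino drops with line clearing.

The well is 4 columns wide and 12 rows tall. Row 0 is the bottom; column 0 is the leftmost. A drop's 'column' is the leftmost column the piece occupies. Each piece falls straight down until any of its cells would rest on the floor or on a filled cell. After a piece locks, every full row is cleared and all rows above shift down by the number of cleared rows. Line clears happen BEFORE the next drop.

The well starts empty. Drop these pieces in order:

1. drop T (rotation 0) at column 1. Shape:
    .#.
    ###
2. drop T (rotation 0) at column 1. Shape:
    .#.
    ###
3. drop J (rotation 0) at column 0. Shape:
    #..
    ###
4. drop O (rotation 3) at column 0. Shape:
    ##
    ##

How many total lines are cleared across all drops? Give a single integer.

Answer: 0

Derivation:
Drop 1: T rot0 at col 1 lands with bottom-row=0; cleared 0 line(s) (total 0); column heights now [0 1 2 1], max=2
Drop 2: T rot0 at col 1 lands with bottom-row=2; cleared 0 line(s) (total 0); column heights now [0 3 4 3], max=4
Drop 3: J rot0 at col 0 lands with bottom-row=4; cleared 0 line(s) (total 0); column heights now [6 5 5 3], max=6
Drop 4: O rot3 at col 0 lands with bottom-row=6; cleared 0 line(s) (total 0); column heights now [8 8 5 3], max=8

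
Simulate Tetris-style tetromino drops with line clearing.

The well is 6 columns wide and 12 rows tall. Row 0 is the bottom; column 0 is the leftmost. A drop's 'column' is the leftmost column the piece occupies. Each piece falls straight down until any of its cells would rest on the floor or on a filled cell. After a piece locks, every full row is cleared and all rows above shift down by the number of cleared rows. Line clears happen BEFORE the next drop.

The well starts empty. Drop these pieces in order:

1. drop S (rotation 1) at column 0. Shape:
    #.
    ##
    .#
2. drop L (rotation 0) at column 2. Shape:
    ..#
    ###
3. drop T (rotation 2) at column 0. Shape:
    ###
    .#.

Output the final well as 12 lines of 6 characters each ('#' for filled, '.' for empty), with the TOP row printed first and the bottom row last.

Drop 1: S rot1 at col 0 lands with bottom-row=0; cleared 0 line(s) (total 0); column heights now [3 2 0 0 0 0], max=3
Drop 2: L rot0 at col 2 lands with bottom-row=0; cleared 0 line(s) (total 0); column heights now [3 2 1 1 2 0], max=3
Drop 3: T rot2 at col 0 lands with bottom-row=2; cleared 0 line(s) (total 0); column heights now [4 4 4 1 2 0], max=4

Answer: ......
......
......
......
......
......
......
......
###...
##....
##..#.
.####.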